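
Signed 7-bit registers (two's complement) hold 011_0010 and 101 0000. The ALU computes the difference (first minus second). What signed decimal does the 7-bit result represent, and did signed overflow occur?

-30; overflow

011_0010 → 0110010 = 50 (signed)
101 0000 → 1010000 = -48 (signed)
Subtract via negate-and-add: invert 1010000 + 1 = 0110000 (i.e. 48).
  0110010
+ 0110000
= 1100010
Result 1100010: MSB = 1 → 98 − 128 = -30.
Both addends (after negating the subtrahend) are non-negative but the stored result is negative: signed overflow. The true value 50 − (-48) = 98 lies outside [-64, 63].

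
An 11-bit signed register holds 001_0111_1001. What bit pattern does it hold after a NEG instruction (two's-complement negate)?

11010000111

Invert: 11010000110. Add 1: 11010000111.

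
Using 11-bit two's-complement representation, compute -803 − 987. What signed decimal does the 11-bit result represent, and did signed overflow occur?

258; overflow

-803 → 10011011101
987 → 01111011011
Subtract via negate-and-add: invert 01111011011 + 1 = 10000100101 (i.e. -987).
  10011011101
+ 10000100101
= 00100000010  (discard carry-out 1)
Result 00100000010: MSB = 0 → value 258.
Both addends (after negating the subtrahend) are negative but the stored result is non-negative: signed overflow. The true value -803 − 987 = -1790 lies outside [-1024, 1023].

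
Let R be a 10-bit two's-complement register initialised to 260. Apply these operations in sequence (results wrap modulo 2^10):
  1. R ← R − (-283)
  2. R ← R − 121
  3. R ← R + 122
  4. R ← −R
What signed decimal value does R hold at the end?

Start: R = 260 = 0100000100.
R = 260 − (-283) = 543; wraps to -481 = 1000011111
R = -481 − 121 = -602; wraps to 422 = 0110100110
R = 422 + 122 = 544; wraps to -480 = 1000100000
R = −(-480) = 480 = 0111100000

480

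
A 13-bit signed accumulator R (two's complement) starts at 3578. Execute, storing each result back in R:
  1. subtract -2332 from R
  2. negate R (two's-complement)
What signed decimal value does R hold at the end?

2282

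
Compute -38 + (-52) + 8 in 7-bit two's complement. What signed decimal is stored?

46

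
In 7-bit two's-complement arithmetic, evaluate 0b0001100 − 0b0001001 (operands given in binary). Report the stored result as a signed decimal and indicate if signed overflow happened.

0b0001100 → 0001100 = 12 (signed)
0b0001001 → 0001001 = 9 (signed)
Subtract via negate-and-add: invert 0001001 + 1 = 1110111 (i.e. -9).
  0001100
+ 1110111
= 0000011  (discard carry-out 1)
Result 0000011: MSB = 0 → value 3.
Addends (after negating the subtrahend) have opposite signs, so signed overflow cannot occur.

3; no overflow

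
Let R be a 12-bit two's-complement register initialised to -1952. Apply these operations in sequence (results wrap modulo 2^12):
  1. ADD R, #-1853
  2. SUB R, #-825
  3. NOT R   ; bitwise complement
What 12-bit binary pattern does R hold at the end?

Start: R = -1952 = 100001100000.
R = -1952 + (-1853) = -3805; wraps to 291 = 000100100011
R = 291 − (-825) = 1116 = 010001011100
R = NOT 010001011100 = 101110100011 = -1117

101110100011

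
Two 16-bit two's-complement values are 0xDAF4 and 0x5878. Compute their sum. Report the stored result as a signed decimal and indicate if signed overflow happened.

0xDAF4 = 1101101011110100 = -9484 (signed)
0x5878 = 0101100001111000 = 22648 (signed)
  1101101011110100
+ 0101100001111000
= 0011001101101100  (discard carry-out 1)
Result 0011001101101100: MSB = 0 → value 13164.
Addends have opposite signs, so signed overflow cannot occur.

13164; no overflow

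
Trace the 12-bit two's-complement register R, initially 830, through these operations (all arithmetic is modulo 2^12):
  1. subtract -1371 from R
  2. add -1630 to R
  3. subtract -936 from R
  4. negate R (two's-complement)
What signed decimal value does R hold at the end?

-1507

Start: R = 830 = 001100111110.
R = 830 − (-1371) = 2201; wraps to -1895 = 100010011001
R = -1895 + (-1630) = -3525; wraps to 571 = 001000111011
R = 571 − (-936) = 1507 = 010111100011
R = −(1507) = -1507 = 101000011101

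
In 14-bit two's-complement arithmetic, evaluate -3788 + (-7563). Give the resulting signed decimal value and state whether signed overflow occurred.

5033; overflow

-3788 → 11000100110100
-7563 → 10001001110101
  11000100110100
+ 10001001110101
= 01001110101001  (discard carry-out 1)
Result 01001110101001: MSB = 0 → value 5033.
Both addends are negative but the stored result is non-negative: signed overflow. The true value -3788 + (-7563) = -11351 lies outside [-8192, 8191].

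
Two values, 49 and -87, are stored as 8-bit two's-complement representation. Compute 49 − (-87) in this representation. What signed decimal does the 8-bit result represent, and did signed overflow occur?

-120; overflow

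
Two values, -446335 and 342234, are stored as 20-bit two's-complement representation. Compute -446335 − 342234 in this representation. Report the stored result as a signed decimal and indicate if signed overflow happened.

260007; overflow

-446335 → 10010011000010000001
342234 → 01010011100011011010
Subtract via negate-and-add: invert 01010011100011011010 + 1 = 10101100011100100110 (i.e. -342234).
  10010011000010000001
+ 10101100011100100110
= 00111111011110100111  (discard carry-out 1)
Result 00111111011110100111: MSB = 0 → value 260007.
Both addends (after negating the subtrahend) are negative but the stored result is non-negative: signed overflow. The true value -446335 − 342234 = -788569 lies outside [-524288, 524287].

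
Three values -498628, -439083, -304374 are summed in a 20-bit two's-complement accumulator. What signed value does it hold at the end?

-498628 + (-439083) = -937711 → wraps to 110865 (00011011000100010001)
110865 + (-304374) = -193509 (11010000110000011011)

-193509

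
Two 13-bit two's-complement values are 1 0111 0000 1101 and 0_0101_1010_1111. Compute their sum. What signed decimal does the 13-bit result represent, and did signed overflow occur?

1 0111 0000 1101 → 1011100001101 = -2291 (signed)
0_0101_1010_1111 → 0010110101111 = 1455 (signed)
  1011100001101
+ 0010110101111
= 1110010111100
Result 1110010111100: MSB = 1 → 7356 − 8192 = -836.
Addends have opposite signs, so signed overflow cannot occur.

-836; no overflow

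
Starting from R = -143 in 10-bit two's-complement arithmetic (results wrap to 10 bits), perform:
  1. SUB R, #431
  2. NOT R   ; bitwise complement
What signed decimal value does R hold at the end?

-451

Start: R = -143 = 1101110001.
R = -143 − 431 = -574; wraps to 450 = 0111000010
R = NOT 0111000010 = 1000111101 = -451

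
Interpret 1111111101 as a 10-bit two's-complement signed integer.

MSB is 1, so the value is negative.
Invert: 0000000010. Add 1: 0000000011 = 3. So the value is −3.

-3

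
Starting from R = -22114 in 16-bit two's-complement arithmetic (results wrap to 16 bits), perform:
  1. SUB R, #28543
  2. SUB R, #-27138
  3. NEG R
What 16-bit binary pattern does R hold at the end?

Start: R = -22114 = 1010100110011110.
R = -22114 − 28543 = -50657; wraps to 14879 = 0011101000011111
R = 14879 − (-27138) = 42017; wraps to -23519 = 1010010000100001
R = −(-23519) = 23519 = 0101101111011111

0101101111011111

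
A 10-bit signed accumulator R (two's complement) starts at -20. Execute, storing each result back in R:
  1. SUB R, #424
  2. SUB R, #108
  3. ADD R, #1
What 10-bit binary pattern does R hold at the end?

0111011001

Start: R = -20 = 1111101100.
R = -20 − 424 = -444 = 1001000100
R = -444 − 108 = -552; wraps to 472 = 0111011000
R = 472 + 1 = 473 = 0111011001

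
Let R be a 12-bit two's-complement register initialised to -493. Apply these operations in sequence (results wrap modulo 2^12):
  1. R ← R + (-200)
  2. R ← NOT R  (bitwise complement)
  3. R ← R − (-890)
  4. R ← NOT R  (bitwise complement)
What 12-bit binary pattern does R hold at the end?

100111010001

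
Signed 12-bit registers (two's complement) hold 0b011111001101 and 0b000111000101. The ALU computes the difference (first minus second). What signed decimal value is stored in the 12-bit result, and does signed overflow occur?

0b011111001101 → 011111001101 = 1997 (signed)
0b000111000101 → 000111000101 = 453 (signed)
Subtract via negate-and-add: invert 000111000101 + 1 = 111000111011 (i.e. -453).
  011111001101
+ 111000111011
= 011000001000  (discard carry-out 1)
Result 011000001000: MSB = 0 → value 1544.
Addends (after negating the subtrahend) have opposite signs, so signed overflow cannot occur.

1544; no overflow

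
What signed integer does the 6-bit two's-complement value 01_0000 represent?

MSB is 0, so the value is non-negative: 010000 = 16.

16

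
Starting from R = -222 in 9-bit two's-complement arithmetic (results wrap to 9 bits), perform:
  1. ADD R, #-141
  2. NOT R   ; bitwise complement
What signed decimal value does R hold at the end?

-150

Start: R = -222 = 100100010.
R = -222 + (-141) = -363; wraps to 149 = 010010101
R = NOT 010010101 = 101101010 = -150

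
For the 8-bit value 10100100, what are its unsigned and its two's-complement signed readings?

unsigned = 164, signed = -92

Unsigned: 10100100 = 164.
Signed: MSB=1 → 164 − 256 = -92.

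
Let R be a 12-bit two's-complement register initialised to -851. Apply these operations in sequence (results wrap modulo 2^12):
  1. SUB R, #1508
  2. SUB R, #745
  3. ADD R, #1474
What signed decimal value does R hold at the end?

-1630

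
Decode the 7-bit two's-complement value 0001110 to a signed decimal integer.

14

MSB is 0, so the value is non-negative: 0001110 = 14.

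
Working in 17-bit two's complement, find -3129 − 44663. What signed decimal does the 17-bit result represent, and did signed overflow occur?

-3129 → 11111001111000111
44663 → 01010111001110111
Subtract via negate-and-add: invert 01010111001110111 + 1 = 10101000110001001 (i.e. -44663).
  11111001111000111
+ 10101000110001001
= 10100010101010000  (discard carry-out 1)
Result 10100010101010000: MSB = 1 → 83280 − 131072 = -47792.
Both addends (after negating the subtrahend) are negative and so is the stored result: no signed overflow.

-47792; no overflow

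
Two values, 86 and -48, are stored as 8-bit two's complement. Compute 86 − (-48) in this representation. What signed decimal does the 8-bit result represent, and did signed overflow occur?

-122; overflow

86 → 01010110
-48 → 11010000
Subtract via negate-and-add: invert 11010000 + 1 = 00110000 (i.e. 48).
  01010110
+ 00110000
= 10000110
Result 10000110: MSB = 1 → 134 − 256 = -122.
Both addends (after negating the subtrahend) are non-negative but the stored result is negative: signed overflow. The true value 86 − (-48) = 134 lies outside [-128, 127].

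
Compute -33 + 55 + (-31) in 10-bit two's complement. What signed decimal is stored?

-33 + 55 = 22 (0000010110)
22 + (-31) = -9 (1111110111)

-9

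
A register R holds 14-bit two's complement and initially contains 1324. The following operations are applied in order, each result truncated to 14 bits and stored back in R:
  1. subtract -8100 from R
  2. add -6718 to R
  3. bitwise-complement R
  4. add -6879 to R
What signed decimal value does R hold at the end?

6798

Start: R = 1324 = 00010100101100.
R = 1324 − (-8100) = 9424; wraps to -6960 = 10010011010000
R = -6960 + (-6718) = -13678; wraps to 2706 = 00101010010010
R = NOT 00101010010010 = 11010101101101 = -2707
R = -2707 + (-6879) = -9586; wraps to 6798 = 01101010001110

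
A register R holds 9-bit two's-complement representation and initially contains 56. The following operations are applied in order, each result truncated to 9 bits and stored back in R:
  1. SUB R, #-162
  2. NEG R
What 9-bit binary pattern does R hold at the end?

100100110

Start: R = 56 = 000111000.
R = 56 − (-162) = 218 = 011011010
R = −(218) = -218 = 100100110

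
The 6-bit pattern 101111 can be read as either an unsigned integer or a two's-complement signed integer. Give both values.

unsigned = 47, signed = -17

Unsigned: 101111 = 47.
Signed: MSB=1 → 47 − 64 = -17.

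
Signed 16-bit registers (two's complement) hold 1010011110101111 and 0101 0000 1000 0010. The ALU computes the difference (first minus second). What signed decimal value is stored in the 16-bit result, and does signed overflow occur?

22317; overflow

1010011110101111 = -22609 (signed)
0101 0000 1000 0010 → 0101000010000010 = 20610 (signed)
Subtract via negate-and-add: invert 0101000010000010 + 1 = 1010111101111110 (i.e. -20610).
  1010011110101111
+ 1010111101111110
= 0101011100101101  (discard carry-out 1)
Result 0101011100101101: MSB = 0 → value 22317.
Both addends (after negating the subtrahend) are negative but the stored result is non-negative: signed overflow. The true value -22609 − 20610 = -43219 lies outside [-32768, 32767].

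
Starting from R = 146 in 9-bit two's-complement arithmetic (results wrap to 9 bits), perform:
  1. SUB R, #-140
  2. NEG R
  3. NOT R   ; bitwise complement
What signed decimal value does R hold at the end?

Start: R = 146 = 010010010.
R = 146 − (-140) = 286; wraps to -226 = 100011110
R = −(-226) = 226 = 011100010
R = NOT 011100010 = 100011101 = -227

-227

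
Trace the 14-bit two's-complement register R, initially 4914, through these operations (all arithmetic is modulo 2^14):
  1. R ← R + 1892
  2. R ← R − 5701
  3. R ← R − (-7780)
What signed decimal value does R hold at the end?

-7499

Start: R = 4914 = 01001100110010.
R = 4914 + 1892 = 6806 = 01101010010110
R = 6806 − 5701 = 1105 = 00010001010001
R = 1105 − (-7780) = 8885; wraps to -7499 = 10001010110101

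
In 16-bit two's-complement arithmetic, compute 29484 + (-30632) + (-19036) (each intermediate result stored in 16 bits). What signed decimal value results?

29484 + (-30632) = -1148 (1111101110000100)
-1148 + (-19036) = -20184 (1011000100101000)

-20184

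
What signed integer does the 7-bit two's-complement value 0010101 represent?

MSB is 0, so the value is non-negative: 0010101 = 21.

21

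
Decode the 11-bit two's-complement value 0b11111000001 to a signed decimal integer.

MSB is 1, so the value is negative.
Unsigned reading: 1985. Subtract 2^11 = 2048: 1985 − 2048 = -63.

-63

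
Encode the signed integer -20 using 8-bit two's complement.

|-20| = 20 = 00010100 in 8 bits.
Invert the bits: 11101011. Add 1: 11101100.

11101100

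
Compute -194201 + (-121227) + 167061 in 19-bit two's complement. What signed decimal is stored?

-148367

-194201 + (-121227) = -315428 → wraps to 208860 (0110010111111011100)
208860 + 167061 = 375921 → wraps to -148367 (1011011110001110001)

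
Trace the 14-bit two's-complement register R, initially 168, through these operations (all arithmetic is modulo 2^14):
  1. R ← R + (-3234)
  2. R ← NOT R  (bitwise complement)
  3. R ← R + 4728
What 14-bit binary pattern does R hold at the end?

01111001110001

Start: R = 168 = 00000010101000.
R = 168 + (-3234) = -3066 = 11010000000110
R = NOT 11010000000110 = 00101111111001 = 3065
R = 3065 + 4728 = 7793 = 01111001110001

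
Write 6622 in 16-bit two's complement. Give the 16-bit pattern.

0001100111011110

6622 is non-negative, so write it directly in 16 bits: 0001100111011110.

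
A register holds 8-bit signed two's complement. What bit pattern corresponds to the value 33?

33 is non-negative, so write it directly in 8 bits: 00100001.

00100001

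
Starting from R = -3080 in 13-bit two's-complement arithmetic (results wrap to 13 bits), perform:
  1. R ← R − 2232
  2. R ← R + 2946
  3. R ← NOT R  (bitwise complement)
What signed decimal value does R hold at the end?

2365

Start: R = -3080 = 1001111111000.
R = -3080 − 2232 = -5312; wraps to 2880 = 0101101000000
R = 2880 + 2946 = 5826; wraps to -2366 = 1011011000010
R = NOT 1011011000010 = 0100100111101 = 2365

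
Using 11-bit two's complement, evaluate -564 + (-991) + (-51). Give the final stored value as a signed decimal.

442

-564 + (-991) = -1555 → wraps to 493 (00111101101)
493 + (-51) = 442 (00110111010)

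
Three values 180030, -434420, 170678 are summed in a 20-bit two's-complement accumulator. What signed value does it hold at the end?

180030 + (-434420) = -254390 (11000001111001001010)
-254390 + 170678 = -83712 (11101011100100000000)

-83712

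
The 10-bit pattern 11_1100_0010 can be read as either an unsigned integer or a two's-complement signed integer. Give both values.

unsigned = 962, signed = -62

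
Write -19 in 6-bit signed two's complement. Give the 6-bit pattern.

|-19| = 19 = 010011 in 6 bits.
Invert the bits: 101100. Add 1: 101101.
Check: 101101 reads as 45 − 64 = -19.

101101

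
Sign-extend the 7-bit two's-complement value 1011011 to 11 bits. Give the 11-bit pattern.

11111011011

MSB of 1011011 is 1; replicate it into the new high bits.
1111|1011011 → 11111011011 (still -37).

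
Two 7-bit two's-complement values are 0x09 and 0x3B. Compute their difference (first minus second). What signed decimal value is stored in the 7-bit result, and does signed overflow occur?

-50; no overflow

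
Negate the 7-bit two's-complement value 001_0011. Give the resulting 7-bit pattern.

1101101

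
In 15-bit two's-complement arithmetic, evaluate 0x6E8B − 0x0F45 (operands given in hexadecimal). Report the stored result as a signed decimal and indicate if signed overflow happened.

0x6E8B = 110111010001011 = -4469 (signed)
0x0F45 = 000111101000101 = 3909 (signed)
Subtract via negate-and-add: invert 000111101000101 + 1 = 111000010111011 (i.e. -3909).
  110111010001011
+ 111000010111011
= 101111101000110  (discard carry-out 1)
Result 101111101000110: MSB = 1 → 24390 − 32768 = -8378.
Both addends (after negating the subtrahend) are negative and so is the stored result: no signed overflow.

-8378; no overflow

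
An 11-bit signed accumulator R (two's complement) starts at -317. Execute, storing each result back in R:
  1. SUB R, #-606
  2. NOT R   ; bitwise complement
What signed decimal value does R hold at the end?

-290

Start: R = -317 = 11011000011.
R = -317 − (-606) = 289 = 00100100001
R = NOT 00100100001 = 11011011110 = -290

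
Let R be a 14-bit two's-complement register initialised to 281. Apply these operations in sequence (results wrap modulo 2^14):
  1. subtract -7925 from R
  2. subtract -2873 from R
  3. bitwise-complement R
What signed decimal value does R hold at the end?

5304

Start: R = 281 = 00000100011001.
R = 281 − (-7925) = 8206; wraps to -8178 = 10000000001110
R = -8178 − (-2873) = -5305 = 10101101000111
R = NOT 10101101000111 = 01010010111000 = 5304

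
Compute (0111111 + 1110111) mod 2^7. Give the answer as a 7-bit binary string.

  0111111
+ 1110111
= 0110110  (discard carry-out 1)

0110110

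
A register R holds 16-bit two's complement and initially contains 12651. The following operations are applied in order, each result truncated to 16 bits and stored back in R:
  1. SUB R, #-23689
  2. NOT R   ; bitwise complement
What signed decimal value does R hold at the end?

29195

Start: R = 12651 = 0011000101101011.
R = 12651 − (-23689) = 36340; wraps to -29196 = 1000110111110100
R = NOT 1000110111110100 = 0111001000001011 = 29195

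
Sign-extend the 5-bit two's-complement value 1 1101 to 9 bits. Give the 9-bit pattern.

111111101

MSB of 11101 is 1; replicate it into the new high bits.
1111|11101 → 111111101 (still -3).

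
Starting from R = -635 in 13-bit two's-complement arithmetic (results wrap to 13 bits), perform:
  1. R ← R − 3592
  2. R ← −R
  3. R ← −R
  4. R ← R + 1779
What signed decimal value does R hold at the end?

Start: R = -635 = 1110110000101.
R = -635 − 3592 = -4227; wraps to 3965 = 0111101111101
R = −(3965) = -3965 = 1000010000011
R = −(-3965) = 3965 = 0111101111101
R = 3965 + 1779 = 5744; wraps to -2448 = 1011001110000

-2448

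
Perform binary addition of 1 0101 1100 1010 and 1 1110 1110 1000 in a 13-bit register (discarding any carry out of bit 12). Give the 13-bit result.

  1010111001010
+ 1111011101000
= 1010010110010  (discard carry-out 1)

1010010110010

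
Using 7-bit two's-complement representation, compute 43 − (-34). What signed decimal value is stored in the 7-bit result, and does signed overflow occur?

-51; overflow

43 → 0101011
-34 → 1011110
Subtract via negate-and-add: invert 1011110 + 1 = 0100010 (i.e. 34).
  0101011
+ 0100010
= 1001101
Result 1001101: MSB = 1 → 77 − 128 = -51.
Both addends (after negating the subtrahend) are non-negative but the stored result is negative: signed overflow. The true value 43 − (-34) = 77 lies outside [-64, 63].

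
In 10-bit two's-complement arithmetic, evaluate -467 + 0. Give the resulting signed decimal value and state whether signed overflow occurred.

-467 → 1000101101
0 → 0000000000
  1000101101
+ 0000000000
= 1000101101
Result 1000101101: MSB = 1 → 557 − 1024 = -467.
Addends have opposite signs, so signed overflow cannot occur.

-467; no overflow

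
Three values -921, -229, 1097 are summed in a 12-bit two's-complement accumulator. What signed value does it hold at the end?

-53

-921 + (-229) = -1150 (101110000010)
-1150 + 1097 = -53 (111111001011)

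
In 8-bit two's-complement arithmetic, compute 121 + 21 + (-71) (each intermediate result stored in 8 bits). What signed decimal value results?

71

121 + 21 = 142 → wraps to -114 (10001110)
-114 + (-71) = -185 → wraps to 71 (01000111)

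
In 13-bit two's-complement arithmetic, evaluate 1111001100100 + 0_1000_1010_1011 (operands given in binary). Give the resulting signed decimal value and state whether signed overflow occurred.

1807; no overflow

1111001100100 = -412 (signed)
0_1000_1010_1011 → 0100010101011 = 2219 (signed)
  1111001100100
+ 0100010101011
= 0011100001111  (discard carry-out 1)
Result 0011100001111: MSB = 0 → value 1807.
Addends have opposite signs, so signed overflow cannot occur.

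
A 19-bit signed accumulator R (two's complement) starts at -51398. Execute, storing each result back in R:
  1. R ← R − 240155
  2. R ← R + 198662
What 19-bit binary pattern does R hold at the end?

Start: R = -51398 = 1110011011100111010.
R = -51398 − 240155 = -291553; wraps to 232735 = 0111000110100011111
R = 232735 + 198662 = 431397; wraps to -92891 = 1101001010100100101

1101001010100100101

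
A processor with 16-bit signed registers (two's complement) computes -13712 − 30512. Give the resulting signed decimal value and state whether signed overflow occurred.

21312; overflow

-13712 → 1100101001110000
30512 → 0111011100110000
Subtract via negate-and-add: invert 0111011100110000 + 1 = 1000100011010000 (i.e. -30512).
  1100101001110000
+ 1000100011010000
= 0101001101000000  (discard carry-out 1)
Result 0101001101000000: MSB = 0 → value 21312.
Both addends (after negating the subtrahend) are negative but the stored result is non-negative: signed overflow. The true value -13712 − 30512 = -44224 lies outside [-32768, 32767].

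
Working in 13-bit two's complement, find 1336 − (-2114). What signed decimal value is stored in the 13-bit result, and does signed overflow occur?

1336 → 0010100111000
-2114 → 1011110111110
Subtract via negate-and-add: invert 1011110111110 + 1 = 0100001000010 (i.e. 2114).
  0010100111000
+ 0100001000010
= 0110101111010
Result 0110101111010: MSB = 0 → value 3450.
Both addends (after negating the subtrahend) are non-negative and so is the stored result: no signed overflow.

3450; no overflow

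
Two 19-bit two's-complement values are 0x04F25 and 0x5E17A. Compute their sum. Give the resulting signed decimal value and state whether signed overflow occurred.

-118625; no overflow

0x04F25 = 0000100111100100101 = 20261 (signed)
0x5E17A = 1011110000101111010 = -138886 (signed)
  0000100111100100101
+ 1011110000101111010
= 1100011000010011111
Result 1100011000010011111: MSB = 1 → 405663 − 524288 = -118625.
Addends have opposite signs, so signed overflow cannot occur.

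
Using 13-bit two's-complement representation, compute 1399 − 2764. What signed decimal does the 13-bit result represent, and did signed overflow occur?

1399 → 0010101110111
2764 → 0101011001100
Subtract via negate-and-add: invert 0101011001100 + 1 = 1010100110100 (i.e. -2764).
  0010101110111
+ 1010100110100
= 1101010101011
Result 1101010101011: MSB = 1 → 6827 − 8192 = -1365.
Addends (after negating the subtrahend) have opposite signs, so signed overflow cannot occur.

-1365; no overflow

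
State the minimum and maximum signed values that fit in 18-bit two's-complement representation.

min = -131072, max = 131071

Minimum: −2^17 = -131072.
Maximum: 2^17 − 1 = 131071.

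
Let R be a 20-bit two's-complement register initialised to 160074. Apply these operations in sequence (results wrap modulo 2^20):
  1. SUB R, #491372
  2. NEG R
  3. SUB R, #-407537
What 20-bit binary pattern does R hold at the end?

10110100011000010011

Start: R = 160074 = 00100111000101001010.
R = 160074 − 491372 = -331298 = 10101111000111011110
R = −(-331298) = 331298 = 01010000111000100010
R = 331298 − (-407537) = 738835; wraps to -309741 = 10110100011000010011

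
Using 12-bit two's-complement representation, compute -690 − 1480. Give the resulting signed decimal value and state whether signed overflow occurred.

1926; overflow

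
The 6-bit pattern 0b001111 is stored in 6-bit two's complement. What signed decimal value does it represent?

MSB is 0, so the value is non-negative: 001111 = 15.

15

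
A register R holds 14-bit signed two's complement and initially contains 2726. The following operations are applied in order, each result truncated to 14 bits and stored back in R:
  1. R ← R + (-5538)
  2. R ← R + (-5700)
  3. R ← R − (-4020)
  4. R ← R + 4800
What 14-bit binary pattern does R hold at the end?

00000100110100

Start: R = 2726 = 00101010100110.
R = 2726 + (-5538) = -2812 = 11010100000100
R = -2812 + (-5700) = -8512; wraps to 7872 = 01111011000000
R = 7872 − (-4020) = 11892; wraps to -4492 = 10111001110100
R = -4492 + 4800 = 308 = 00000100110100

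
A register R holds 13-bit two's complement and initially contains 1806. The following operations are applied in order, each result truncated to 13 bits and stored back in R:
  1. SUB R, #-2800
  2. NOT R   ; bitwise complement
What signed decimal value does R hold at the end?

3585

Start: R = 1806 = 0011100001110.
R = 1806 − (-2800) = 4606; wraps to -3586 = 1000111111110
R = NOT 1000111111110 = 0111000000001 = 3585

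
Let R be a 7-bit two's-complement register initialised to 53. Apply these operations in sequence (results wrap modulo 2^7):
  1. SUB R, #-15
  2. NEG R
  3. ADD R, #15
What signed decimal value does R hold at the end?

-53

Start: R = 53 = 0110101.
R = 53 − (-15) = 68; wraps to -60 = 1000100
R = −(-60) = 60 = 0111100
R = 60 + 15 = 75; wraps to -53 = 1001011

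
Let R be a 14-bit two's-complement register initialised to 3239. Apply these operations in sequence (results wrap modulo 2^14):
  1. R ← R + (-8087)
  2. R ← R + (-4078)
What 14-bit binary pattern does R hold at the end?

01110100100010

Start: R = 3239 = 00110010100111.
R = 3239 + (-8087) = -4848 = 10110100010000
R = -4848 + (-4078) = -8926; wraps to 7458 = 01110100100010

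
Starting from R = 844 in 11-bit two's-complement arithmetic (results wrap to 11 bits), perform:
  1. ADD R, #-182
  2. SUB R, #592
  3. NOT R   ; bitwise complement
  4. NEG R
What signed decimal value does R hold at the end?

Start: R = 844 = 01101001100.
R = 844 + (-182) = 662 = 01010010110
R = 662 − 592 = 70 = 00001000110
R = NOT 00001000110 = 11110111001 = -71
R = −(-71) = 71 = 00001000111

71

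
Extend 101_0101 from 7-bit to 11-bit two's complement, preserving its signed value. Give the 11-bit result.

11111010101

MSB of 1010101 is 1; replicate it into the new high bits.
1111|1010101 → 11111010101 (still -43).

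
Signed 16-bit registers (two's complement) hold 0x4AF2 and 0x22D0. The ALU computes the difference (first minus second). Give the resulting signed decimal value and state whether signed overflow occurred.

10274; no overflow

0x4AF2 = 0100101011110010 = 19186 (signed)
0x22D0 = 0010001011010000 = 8912 (signed)
Subtract via negate-and-add: invert 0010001011010000 + 1 = 1101110100110000 (i.e. -8912).
  0100101011110010
+ 1101110100110000
= 0010100000100010  (discard carry-out 1)
Result 0010100000100010: MSB = 0 → value 10274.
Addends (after negating the subtrahend) have opposite signs, so signed overflow cannot occur.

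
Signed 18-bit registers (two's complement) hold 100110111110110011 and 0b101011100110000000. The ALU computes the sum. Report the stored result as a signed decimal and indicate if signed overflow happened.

76083; overflow

100110111110110011 = -102477 (signed)
0b101011100110000000 → 101011100110000000 = -83584 (signed)
  100110111110110011
+ 101011100110000000
= 010010100100110011  (discard carry-out 1)
Result 010010100100110011: MSB = 0 → value 76083.
Both addends are negative but the stored result is non-negative: signed overflow. The true value -102477 + (-83584) = -186061 lies outside [-131072, 131071].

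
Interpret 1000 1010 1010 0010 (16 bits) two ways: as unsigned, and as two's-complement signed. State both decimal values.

Unsigned: 1000101010100010 = 35490.
Signed: MSB=1 → 35490 − 65536 = -30046.

unsigned = 35490, signed = -30046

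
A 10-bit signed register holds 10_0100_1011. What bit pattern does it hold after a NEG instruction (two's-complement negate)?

Invert: 0110110100. Add 1: 0110110101.

0110110101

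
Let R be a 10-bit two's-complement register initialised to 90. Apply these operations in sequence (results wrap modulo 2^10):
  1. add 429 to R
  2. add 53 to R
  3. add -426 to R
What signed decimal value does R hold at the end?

146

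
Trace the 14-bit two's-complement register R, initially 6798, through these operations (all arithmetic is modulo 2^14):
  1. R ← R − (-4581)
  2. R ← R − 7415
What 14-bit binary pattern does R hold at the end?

00111101111100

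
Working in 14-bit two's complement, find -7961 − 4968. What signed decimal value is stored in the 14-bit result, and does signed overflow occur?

-7961 → 10000011100111
4968 → 01001101101000
Subtract via negate-and-add: invert 01001101101000 + 1 = 10110010011000 (i.e. -4968).
  10000011100111
+ 10110010011000
= 00110101111111  (discard carry-out 1)
Result 00110101111111: MSB = 0 → value 3455.
Both addends (after negating the subtrahend) are negative but the stored result is non-negative: signed overflow. The true value -7961 − 4968 = -12929 lies outside [-8192, 8191].

3455; overflow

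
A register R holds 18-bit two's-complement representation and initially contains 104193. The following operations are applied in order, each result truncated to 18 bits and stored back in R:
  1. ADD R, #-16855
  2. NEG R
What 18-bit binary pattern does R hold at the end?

101010101011010110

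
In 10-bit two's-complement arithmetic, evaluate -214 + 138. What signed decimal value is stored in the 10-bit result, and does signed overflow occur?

-76; no overflow

-214 → 1100101010
138 → 0010001010
  1100101010
+ 0010001010
= 1110110100
Result 1110110100: MSB = 1 → 948 − 1024 = -76.
Addends have opposite signs, so signed overflow cannot occur.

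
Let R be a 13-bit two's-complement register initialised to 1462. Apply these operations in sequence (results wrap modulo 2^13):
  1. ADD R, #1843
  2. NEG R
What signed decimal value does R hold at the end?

-3305

Start: R = 1462 = 0010110110110.
R = 1462 + 1843 = 3305 = 0110011101001
R = −(3305) = -3305 = 1001100010111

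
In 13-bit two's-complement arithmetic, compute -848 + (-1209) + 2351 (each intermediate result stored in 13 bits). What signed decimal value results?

-848 + (-1209) = -2057 (1011111110111)
-2057 + 2351 = 294 (0000100100110)

294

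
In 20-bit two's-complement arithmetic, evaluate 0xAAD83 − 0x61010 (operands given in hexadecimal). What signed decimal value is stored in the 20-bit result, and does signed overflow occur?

302451; overflow

0xAAD83 = 10101010110110000011 = -348797 (signed)
0x61010 = 01100001000000010000 = 397328 (signed)
Subtract via negate-and-add: invert 01100001000000010000 + 1 = 10011110111111110000 (i.e. -397328).
  10101010110110000011
+ 10011110111111110000
= 01001001110101110011  (discard carry-out 1)
Result 01001001110101110011: MSB = 0 → value 302451.
Both addends (after negating the subtrahend) are negative but the stored result is non-negative: signed overflow. The true value -348797 − 397328 = -746125 lies outside [-524288, 524287].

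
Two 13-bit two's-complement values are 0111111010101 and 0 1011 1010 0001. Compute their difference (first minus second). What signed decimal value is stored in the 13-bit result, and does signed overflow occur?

1076; no overflow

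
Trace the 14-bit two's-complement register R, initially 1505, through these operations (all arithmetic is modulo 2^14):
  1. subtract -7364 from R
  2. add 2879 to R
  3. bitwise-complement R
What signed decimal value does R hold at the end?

4635

Start: R = 1505 = 00010111100001.
R = 1505 − (-7364) = 8869; wraps to -7515 = 10001010100101
R = -7515 + 2879 = -4636 = 10110111100100
R = NOT 10110111100100 = 01001000011011 = 4635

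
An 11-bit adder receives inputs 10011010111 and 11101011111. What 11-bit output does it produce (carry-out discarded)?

10000110110

  10011010111
+ 11101011111
= 10000110110  (discard carry-out 1)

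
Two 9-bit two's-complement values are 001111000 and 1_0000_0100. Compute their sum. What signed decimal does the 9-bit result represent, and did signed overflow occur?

001111000 = 120 (signed)
1_0000_0100 → 100000100 = -252 (signed)
  001111000
+ 100000100
= 101111100
Result 101111100: MSB = 1 → 380 − 512 = -132.
Addends have opposite signs, so signed overflow cannot occur.

-132; no overflow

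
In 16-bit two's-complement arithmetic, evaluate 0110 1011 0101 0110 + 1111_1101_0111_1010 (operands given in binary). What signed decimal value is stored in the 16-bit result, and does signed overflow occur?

26832; no overflow

0110 1011 0101 0110 → 0110101101010110 = 27478 (signed)
1111_1101_0111_1010 → 1111110101111010 = -646 (signed)
  0110101101010110
+ 1111110101111010
= 0110100011010000  (discard carry-out 1)
Result 0110100011010000: MSB = 0 → value 26832.
Addends have opposite signs, so signed overflow cannot occur.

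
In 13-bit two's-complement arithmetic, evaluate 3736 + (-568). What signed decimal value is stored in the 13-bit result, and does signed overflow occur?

3736 → 0111010011000
-568 → 1110111001000
  0111010011000
+ 1110111001000
= 0110001100000  (discard carry-out 1)
Result 0110001100000: MSB = 0 → value 3168.
Addends have opposite signs, so signed overflow cannot occur.

3168; no overflow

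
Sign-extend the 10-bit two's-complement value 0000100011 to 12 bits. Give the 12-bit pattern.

000000100011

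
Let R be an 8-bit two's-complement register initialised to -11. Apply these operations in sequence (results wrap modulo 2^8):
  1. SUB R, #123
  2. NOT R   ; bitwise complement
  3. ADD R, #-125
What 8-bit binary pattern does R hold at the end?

Start: R = -11 = 11110101.
R = -11 − 123 = -134; wraps to 122 = 01111010
R = NOT 01111010 = 10000101 = -123
R = -123 + (-125) = -248; wraps to 8 = 00001000

00001000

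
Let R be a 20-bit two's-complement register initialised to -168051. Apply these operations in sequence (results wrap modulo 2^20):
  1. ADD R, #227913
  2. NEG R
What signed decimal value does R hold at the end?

-59862

Start: R = -168051 = 11010110111110001101.
R = -168051 + 227913 = 59862 = 00001110100111010110
R = −(59862) = -59862 = 11110001011000101010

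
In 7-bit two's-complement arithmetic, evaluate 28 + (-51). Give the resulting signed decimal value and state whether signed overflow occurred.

28 → 0011100
-51 → 1001101
  0011100
+ 1001101
= 1101001
Result 1101001: MSB = 1 → 105 − 128 = -23.
Addends have opposite signs, so signed overflow cannot occur.

-23; no overflow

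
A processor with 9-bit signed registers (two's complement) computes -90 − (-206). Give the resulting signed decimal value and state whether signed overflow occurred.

116; no overflow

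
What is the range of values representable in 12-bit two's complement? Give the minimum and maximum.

Minimum: −2^11 = -2048.
Maximum: 2^11 − 1 = 2047.

min = -2048, max = 2047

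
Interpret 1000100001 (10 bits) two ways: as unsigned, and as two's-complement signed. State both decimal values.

Unsigned: 1000100001 = 545.
Signed: MSB=1 → 545 − 1024 = -479.

unsigned = 545, signed = -479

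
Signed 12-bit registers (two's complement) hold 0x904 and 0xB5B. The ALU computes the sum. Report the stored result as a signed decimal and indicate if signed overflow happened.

0x904 = 100100000100 = -1788 (signed)
0xB5B = 101101011011 = -1189 (signed)
  100100000100
+ 101101011011
= 010001011111  (discard carry-out 1)
Result 010001011111: MSB = 0 → value 1119.
Both addends are negative but the stored result is non-negative: signed overflow. The true value -1788 + (-1189) = -2977 lies outside [-2048, 2047].

1119; overflow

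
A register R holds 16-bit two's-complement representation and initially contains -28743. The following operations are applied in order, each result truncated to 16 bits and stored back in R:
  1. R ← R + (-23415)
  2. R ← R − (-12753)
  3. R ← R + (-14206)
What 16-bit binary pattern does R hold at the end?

Start: R = -28743 = 1000111110111001.
R = -28743 + (-23415) = -52158; wraps to 13378 = 0011010001000010
R = 13378 − (-12753) = 26131 = 0110011000010011
R = 26131 + (-14206) = 11925 = 0010111010010101

0010111010010101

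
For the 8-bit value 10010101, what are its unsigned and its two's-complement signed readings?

unsigned = 149, signed = -107

Unsigned: 10010101 = 149.
Signed: MSB=1 → 149 − 256 = -107.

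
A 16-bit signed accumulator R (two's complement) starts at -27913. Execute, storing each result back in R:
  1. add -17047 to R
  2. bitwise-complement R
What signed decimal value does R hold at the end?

-20577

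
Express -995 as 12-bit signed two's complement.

|-995| = 995 = 001111100011 in 12 bits.
Invert the bits: 110000011100. Add 1: 110000011101.

110000011101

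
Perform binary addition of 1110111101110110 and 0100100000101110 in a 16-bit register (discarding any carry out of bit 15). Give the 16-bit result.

0011011110100100

  1110111101110110
+ 0100100000101110
= 0011011110100100  (discard carry-out 1)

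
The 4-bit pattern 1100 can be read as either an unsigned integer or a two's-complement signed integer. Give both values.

unsigned = 12, signed = -4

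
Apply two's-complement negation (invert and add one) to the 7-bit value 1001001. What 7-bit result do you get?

Invert: 0110110. Add 1: 0110111.
Check: 1001001 = -55, 0110111 = 55.

0110111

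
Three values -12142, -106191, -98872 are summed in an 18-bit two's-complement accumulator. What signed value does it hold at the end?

-12142 + (-106191) = -118333 (100011000111000011)
-118333 + (-98872) = -217205 → wraps to 44939 (001010111110001011)

44939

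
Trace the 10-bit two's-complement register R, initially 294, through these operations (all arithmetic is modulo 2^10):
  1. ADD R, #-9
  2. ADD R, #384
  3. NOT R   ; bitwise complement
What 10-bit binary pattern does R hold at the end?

0101100010

Start: R = 294 = 0100100110.
R = 294 + (-9) = 285 = 0100011101
R = 285 + 384 = 669; wraps to -355 = 1010011101
R = NOT 1010011101 = 0101100010 = 354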